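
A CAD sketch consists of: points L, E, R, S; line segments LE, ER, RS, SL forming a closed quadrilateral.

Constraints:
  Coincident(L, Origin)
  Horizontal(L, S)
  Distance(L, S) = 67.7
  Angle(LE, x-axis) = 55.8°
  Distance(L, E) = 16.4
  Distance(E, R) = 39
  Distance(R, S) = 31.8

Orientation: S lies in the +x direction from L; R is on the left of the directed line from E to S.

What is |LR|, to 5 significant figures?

52.585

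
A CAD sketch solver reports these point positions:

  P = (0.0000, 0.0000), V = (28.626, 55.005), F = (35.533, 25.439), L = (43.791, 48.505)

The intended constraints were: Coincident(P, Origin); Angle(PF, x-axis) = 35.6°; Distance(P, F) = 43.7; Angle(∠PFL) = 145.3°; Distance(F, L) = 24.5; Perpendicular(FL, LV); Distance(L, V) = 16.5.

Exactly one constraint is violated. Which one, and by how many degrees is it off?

Perpendicular(FL, LV) — off by 3.50°.

P = (0.00, 0.00) ✓; PF at 35.60° ✓; |PF| = 43.70 ✓; ∠PFL = 145.3° ✓; |FL| = 24.50 ✓; ∠(FL, LV) = 86.50° ✗; |LV| = 16.50 ✓.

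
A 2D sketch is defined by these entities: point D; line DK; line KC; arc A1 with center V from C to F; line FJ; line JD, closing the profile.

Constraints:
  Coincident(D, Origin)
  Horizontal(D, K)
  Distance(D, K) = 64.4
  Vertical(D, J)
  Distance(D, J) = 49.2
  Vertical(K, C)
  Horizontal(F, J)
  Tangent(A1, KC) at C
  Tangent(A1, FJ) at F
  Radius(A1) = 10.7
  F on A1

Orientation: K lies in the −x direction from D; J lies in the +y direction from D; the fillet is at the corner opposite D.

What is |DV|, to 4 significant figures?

66.08

D is at the origin; D and K share the same y with |DK| = 64.4 and K on the −x side, so K = (-64.40, 0.000). DJ is vertical with |DJ| = 49.2 and J on the +y side, so J = (0.000, 49.20). The virtual corner opposite D is at (-64.40, 49.20). The tangent condition forces VC to be normal to KC and since A1 is tangent to FJ there, VF ⟂ FJ, with radius 10.7, so the center V sits 10.7 in from both sides at V = (-53.70, 38.50). Then |DV| = |V − D| = 66.08.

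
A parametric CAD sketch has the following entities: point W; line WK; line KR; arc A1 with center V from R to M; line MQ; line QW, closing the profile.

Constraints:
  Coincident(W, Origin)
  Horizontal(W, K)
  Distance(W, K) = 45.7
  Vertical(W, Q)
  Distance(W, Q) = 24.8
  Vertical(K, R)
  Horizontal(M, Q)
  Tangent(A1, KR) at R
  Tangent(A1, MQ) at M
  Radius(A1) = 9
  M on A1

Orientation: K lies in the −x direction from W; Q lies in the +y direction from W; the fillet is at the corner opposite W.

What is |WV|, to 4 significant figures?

39.96

W is at the origin; WK is horizontal with |WK| = 45.7 and K on the −x side, so K = (-45.70, 0.000). W and Q share the same x with |WQ| = 24.8 and Q on the +y side, so Q = (0.000, 24.80). The virtual corner opposite W is at (-45.70, 24.80). Since A1 is tangent to KR there, VR ⟂ KR and since A1 is tangent to MQ there, VM ⟂ MQ, with radius 9.0, so the center V sits 9.0 in from both sides at V = (-36.70, 15.80). Then |WV| = |V − W| = 39.96.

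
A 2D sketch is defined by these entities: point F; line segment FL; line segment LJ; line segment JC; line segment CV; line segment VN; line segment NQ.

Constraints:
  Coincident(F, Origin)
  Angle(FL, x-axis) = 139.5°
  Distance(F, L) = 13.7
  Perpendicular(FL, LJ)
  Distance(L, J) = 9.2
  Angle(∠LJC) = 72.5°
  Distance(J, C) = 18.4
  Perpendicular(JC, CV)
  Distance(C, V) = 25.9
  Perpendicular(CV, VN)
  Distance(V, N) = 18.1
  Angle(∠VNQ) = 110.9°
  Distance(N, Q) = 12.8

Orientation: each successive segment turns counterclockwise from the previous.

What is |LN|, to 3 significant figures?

17.3

The perpendicularity gives CV at right angles to JC, so CV runs at 67.0°; with |CV| = 25.9, V = (10.7, 18.6). The perpendicularity gives VN at right angles to CV, so VN runs at 157°; with |VN| = 18.1, N = (-6.00, 25.6). Then |LN| = |N − L| = 17.3.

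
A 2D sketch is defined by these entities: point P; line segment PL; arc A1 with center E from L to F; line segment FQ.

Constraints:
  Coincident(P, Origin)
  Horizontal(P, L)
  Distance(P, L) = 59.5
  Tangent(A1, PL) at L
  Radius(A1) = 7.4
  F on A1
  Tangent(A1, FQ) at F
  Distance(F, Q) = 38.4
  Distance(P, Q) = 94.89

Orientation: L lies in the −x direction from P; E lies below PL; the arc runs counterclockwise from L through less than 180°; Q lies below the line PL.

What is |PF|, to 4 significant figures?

65.41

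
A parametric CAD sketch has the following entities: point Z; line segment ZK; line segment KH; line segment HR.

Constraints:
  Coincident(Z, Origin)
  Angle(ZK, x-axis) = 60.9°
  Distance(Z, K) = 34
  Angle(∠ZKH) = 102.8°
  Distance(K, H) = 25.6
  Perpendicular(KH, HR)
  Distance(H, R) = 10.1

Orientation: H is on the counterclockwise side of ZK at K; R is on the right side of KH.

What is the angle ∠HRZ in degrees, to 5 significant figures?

37.451°

∠ZKH = 102.8°, so KH runs at 60.9° + (180° − 102.8°) = 138.10° from the x-axis; with |KH| = 25.6, H = K + 25.6·(cos 138.10°, sin 138.10°) = (-2.5190, 46.805). KH ⟂ HR; with |HR| = 10.1 on the right of KH, R = H + 10.1·(0.66783, 0.74431) = (4.2261, 54.322). Then cos ∠HRZ = RH·RZ / (|RH||RZ|), giving 37.451°.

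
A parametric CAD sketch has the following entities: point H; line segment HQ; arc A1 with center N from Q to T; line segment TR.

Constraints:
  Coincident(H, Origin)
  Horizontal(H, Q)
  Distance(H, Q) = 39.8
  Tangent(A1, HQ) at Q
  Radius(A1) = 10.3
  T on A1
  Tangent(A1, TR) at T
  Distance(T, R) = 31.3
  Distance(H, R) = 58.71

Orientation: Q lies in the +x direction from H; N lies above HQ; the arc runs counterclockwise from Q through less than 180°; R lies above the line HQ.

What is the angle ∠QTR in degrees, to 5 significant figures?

125.81°

Checks: ∠(NQ, QH) = 90.00° ✓; |NQ| = 10.30 ✓; |NT| = 10.30 ✓; ∠(NT, TR) = 90.00° ✓; |TR| = 31.30 ✓; |HR| = 58.71 ✓.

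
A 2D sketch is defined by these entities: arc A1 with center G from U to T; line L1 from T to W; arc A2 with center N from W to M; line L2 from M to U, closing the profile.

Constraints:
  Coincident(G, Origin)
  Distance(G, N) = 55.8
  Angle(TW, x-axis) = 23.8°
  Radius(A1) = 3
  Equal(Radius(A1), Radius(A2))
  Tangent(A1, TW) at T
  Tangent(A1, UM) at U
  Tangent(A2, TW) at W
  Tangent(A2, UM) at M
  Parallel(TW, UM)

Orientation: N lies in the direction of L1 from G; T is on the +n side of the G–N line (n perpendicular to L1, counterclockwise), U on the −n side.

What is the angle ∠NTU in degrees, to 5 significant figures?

86.923°

G is at the origin and N lies 55.8 along u from G, so N = 55.8·u = (51.055, 22.518). Tangency of A1 to both parallel lines with radius 3.0 puts T and U at G ± 3.0·n: T = (-1.2106, 2.7449), U = (1.2106, -2.7449). Then cos ∠NTU = TN·TU / (|TN||TU|), giving 86.923°.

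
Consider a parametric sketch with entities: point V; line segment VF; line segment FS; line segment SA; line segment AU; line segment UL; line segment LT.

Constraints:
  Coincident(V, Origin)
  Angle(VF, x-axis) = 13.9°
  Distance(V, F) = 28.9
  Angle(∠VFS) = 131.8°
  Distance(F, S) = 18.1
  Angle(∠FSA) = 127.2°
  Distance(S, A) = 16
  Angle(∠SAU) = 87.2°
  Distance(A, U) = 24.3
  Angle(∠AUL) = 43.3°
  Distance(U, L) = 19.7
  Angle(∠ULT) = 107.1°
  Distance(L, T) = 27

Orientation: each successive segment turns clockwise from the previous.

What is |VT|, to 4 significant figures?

60.41

V is at the origin; VF runs at 13.9° with length 28.9, so F = (28.05, 6.943). ∠VFS = 131.8° gives FS at -34.30° from the x-axis; with |FS| = 18.1, S = (43.01, -3.257). ∠FSA = 127.2° gives SA at -87.10° from the x-axis; with |SA| = 16.0, A = (43.82, -19.24). ∠SAU = 87.2° gives AU at -179.9° from the x-axis; with |AU| = 24.3, U = (19.52, -19.28). ∠AUL = 43.3° gives UL at 43.40° from the x-axis; with |UL| = 19.7, L = (33.83, -5.744). ∠ULT = 107.1° gives LT at -29.50° from the x-axis; with |LT| = 27.0, T = (57.33, -19.04). Then |VT| = |T − V| = 60.41.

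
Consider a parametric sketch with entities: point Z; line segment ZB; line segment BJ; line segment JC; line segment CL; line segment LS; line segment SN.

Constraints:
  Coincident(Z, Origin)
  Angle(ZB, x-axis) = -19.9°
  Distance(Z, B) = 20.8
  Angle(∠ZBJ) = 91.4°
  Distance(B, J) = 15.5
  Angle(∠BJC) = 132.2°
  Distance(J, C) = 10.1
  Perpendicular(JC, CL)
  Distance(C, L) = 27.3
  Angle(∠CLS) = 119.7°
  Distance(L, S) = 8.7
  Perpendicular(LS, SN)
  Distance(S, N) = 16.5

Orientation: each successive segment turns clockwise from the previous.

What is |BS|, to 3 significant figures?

23.9

Z is at the origin; ZB runs at -19.9° with length 20.8, so B = (19.6, -7.08). ∠ZBJ = 91.4° gives BJ at -108° from the x-axis; with |BJ| = 15.5, J = (14.6, -21.8). ∠BJC = 132.2° gives JC at -156° from the x-axis; with |JC| = 10.1, C = (5.39, -25.8). JC is perpendicular to CL, so CL runs at 114°; with |CL| = 27.3, L = (-5.58, -0.841). ∠CLS = 119.7° gives LS at 53.4° from the x-axis; with |LS| = 8.7, S = (-0.394, 6.14). Then |BS| = |S − B| = 23.9.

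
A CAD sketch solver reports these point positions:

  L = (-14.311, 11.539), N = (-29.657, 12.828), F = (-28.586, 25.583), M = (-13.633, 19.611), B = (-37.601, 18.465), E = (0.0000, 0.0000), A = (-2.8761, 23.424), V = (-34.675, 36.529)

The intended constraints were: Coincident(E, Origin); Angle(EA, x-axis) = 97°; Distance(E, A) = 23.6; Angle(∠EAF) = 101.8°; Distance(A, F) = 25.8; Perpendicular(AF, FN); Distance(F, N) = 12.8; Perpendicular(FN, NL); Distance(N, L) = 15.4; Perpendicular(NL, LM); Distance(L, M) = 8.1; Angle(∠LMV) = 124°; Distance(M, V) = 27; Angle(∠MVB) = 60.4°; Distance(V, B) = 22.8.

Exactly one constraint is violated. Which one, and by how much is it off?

Distance(V, B) = 22.8 — off by 4.50.

E = (0.00, 0.00) ✓; EA at 97.00° ✓; |EA| = 23.60 ✓; ∠EAF = 101.8° ✓; |AF| = 25.80 ✓; ∠(AF, FN) = 90.00° ✓; |FN| = 12.80 ✓; ∠(FN, NL) = 90.00° ✓; |NL| = 15.40 ✓; ∠(NL, LM) = 90.00° ✓; |LM| = 8.100 ✓; ∠LMV = 124.0° ✓; |MV| = 27.00 ✓; ∠MVB = 60.40° ✓; |VB| = 18.30 ✗.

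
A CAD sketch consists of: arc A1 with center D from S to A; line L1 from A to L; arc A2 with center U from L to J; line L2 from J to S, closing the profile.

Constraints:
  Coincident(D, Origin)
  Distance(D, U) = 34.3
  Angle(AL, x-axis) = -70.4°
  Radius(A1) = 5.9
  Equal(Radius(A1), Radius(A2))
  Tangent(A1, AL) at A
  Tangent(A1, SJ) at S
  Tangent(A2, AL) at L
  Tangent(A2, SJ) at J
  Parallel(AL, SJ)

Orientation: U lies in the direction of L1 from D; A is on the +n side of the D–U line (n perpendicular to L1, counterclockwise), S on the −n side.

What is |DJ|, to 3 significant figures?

34.8

The slot axis is L1's direction at -70.4°, so u = (cos -70.4°, sin -70.4°) = (0.335, -0.942) and n = (−sin -70.4°, cos -70.4°) = (0.942, 0.335). D is at the origin and U lies 34.3 along u from D, so U = 34.3·u = (11.5, -32.3). Tangency of A1 to both parallel lines with radius 5.9 puts A and S at D ± 5.9·n: A = (5.56, 1.98), S = (-5.56, -1.98). Equal radii place L and J the same way about U: L = U + 5.9·n = (17.1, -30.3), J = U − 5.9·n = (5.95, -34.3). Then |DJ| = |J − D| = 34.8.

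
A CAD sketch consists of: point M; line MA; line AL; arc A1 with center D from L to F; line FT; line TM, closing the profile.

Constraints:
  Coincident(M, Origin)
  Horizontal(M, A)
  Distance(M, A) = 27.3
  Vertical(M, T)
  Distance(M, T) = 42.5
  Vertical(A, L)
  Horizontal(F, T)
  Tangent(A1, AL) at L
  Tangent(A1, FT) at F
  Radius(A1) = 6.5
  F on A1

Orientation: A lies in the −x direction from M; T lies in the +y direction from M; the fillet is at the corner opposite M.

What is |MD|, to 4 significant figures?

41.58

M is at the origin; M and A share the same y with |MA| = 27.3 and A on the −x side, so A = (-27.30, 0.000). M and T share the same x with |MT| = 42.5 and T on the +y side, so T = (0.000, 42.50). The virtual corner opposite M is at (-27.30, 42.50). Since A1 is tangent to AL there, DL ⟂ AL and A1 meets FT tangentially, so DF is at right angles to FT, with radius 6.5, so the center D sits 6.5 in from both sides at D = (-20.80, 36.00). Then |MD| = |D − M| = 41.58.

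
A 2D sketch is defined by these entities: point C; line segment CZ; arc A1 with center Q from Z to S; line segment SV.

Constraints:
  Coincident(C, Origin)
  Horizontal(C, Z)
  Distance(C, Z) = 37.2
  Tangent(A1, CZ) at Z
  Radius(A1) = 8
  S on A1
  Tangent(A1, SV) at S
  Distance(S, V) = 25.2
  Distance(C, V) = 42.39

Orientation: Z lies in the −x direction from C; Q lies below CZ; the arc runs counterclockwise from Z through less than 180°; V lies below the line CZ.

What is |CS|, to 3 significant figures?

45.3

Checks: |QS| = 8.000 ✓; ∠(QS, SV) = 90.00° ✓; |SV| = 25.20 ✓; |CV| = 42.39 ✓.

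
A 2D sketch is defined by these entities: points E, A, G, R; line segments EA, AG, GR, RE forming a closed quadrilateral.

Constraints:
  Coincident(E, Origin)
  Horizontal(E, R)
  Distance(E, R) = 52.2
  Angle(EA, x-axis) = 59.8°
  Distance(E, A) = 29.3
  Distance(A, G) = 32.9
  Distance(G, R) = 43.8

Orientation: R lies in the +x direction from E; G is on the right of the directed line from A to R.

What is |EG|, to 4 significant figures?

11.42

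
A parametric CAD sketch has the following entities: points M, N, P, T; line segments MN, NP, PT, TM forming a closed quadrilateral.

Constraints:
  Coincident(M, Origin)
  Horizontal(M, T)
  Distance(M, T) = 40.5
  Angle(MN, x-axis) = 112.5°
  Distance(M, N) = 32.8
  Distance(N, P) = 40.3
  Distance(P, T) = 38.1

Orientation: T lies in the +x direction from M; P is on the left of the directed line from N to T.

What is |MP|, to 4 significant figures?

45.04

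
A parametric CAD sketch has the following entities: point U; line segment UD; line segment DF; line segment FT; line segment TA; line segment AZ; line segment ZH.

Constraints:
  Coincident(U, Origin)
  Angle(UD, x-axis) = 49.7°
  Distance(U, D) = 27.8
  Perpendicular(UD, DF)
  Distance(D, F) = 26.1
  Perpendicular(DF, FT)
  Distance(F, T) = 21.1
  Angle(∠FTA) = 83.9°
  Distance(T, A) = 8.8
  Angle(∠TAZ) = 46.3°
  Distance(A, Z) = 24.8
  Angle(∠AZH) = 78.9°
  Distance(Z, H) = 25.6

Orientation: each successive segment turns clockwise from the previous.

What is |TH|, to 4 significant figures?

23.28

∠TAZ = 46.3° gives AZ at -0.1000° from the x-axis; with |AZ| = 24.8, Z = (42.97, -5.442). ∠AZH = 78.9° gives ZH at -101.2° from the x-axis; with |ZH| = 25.6, H = (38.00, -30.55). Then |TH| = |H − T| = 23.28.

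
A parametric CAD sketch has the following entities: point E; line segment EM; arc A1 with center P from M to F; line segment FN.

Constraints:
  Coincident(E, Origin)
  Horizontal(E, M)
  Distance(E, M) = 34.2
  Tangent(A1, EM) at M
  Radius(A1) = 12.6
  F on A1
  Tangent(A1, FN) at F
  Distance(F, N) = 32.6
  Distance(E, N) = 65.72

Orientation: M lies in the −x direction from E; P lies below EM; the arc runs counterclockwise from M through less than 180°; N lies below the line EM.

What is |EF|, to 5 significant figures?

48.307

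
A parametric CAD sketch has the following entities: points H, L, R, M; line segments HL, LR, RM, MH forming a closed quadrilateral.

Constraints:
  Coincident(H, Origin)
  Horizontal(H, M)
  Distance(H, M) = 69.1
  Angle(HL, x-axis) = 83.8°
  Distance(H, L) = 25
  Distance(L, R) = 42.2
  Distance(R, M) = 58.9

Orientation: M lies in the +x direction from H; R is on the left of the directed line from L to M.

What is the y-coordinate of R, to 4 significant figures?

49.40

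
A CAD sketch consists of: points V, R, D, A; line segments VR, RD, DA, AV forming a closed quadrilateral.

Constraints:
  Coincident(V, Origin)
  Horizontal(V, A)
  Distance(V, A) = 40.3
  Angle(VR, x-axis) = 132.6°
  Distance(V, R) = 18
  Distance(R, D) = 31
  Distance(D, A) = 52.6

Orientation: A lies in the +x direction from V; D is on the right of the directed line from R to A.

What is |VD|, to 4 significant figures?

19.90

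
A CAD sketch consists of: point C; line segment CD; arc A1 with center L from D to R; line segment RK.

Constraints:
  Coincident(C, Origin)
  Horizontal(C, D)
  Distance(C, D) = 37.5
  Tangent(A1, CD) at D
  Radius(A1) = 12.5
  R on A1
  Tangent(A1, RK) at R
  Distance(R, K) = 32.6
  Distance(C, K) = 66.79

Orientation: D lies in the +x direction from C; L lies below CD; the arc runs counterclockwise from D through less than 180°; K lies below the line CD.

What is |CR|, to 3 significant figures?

34.7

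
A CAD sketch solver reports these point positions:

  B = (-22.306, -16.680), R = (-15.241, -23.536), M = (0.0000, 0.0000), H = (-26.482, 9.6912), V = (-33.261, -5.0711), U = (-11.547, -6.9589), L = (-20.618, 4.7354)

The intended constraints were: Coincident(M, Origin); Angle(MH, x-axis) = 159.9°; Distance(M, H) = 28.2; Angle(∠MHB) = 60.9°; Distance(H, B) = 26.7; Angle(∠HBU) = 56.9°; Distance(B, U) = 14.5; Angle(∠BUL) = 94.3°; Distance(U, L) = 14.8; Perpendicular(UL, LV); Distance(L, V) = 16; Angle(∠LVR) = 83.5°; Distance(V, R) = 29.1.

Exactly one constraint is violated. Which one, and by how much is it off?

Distance(V, R) = 29.1 — off by 3.30.

M = (0.00, 0.00) ✓; MH at 159.9° ✓; |MH| = 28.20 ✓; ∠MHB = 60.90° ✓; |HB| = 26.70 ✓; ∠HBU = 56.90° ✓; |BU| = 14.50 ✓; ∠BUL = 94.30° ✓; |UL| = 14.80 ✓; ∠(UL, LV) = 90.00° ✓; |LV| = 16.00 ✓; ∠LVR = 83.50° ✓; |VR| = 25.80 ✗.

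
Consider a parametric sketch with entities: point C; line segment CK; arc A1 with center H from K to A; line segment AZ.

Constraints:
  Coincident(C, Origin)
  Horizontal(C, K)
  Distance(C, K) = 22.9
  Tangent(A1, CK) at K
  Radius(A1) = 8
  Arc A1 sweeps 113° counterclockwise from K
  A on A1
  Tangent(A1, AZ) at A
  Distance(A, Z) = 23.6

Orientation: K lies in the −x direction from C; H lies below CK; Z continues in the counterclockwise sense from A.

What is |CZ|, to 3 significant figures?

39.0

C is at the origin; CK is horizontal with |CK| = 22.9 and K on the −x side, so K = (-22.9, 0.00). Tangency of A1 to CK means the radius HK is perpendicular to CK, so H = K + (0, -8) = (-22.9, -8.00). On A1, K sits at bearing 90° from H; a 113° counterclockwise sweep puts A at bearing 203°, so A = H + 8.0·(cos 203°, sin 203°) = (-30.3, -11.1). The tangent condition forces HA to be normal to AZ, so AZ runs along (−sin 203°, cos 203°); with |AZ| = 23.6, Z = (-21.0, -32.8). Then |CZ| = |Z − C| = 39.0.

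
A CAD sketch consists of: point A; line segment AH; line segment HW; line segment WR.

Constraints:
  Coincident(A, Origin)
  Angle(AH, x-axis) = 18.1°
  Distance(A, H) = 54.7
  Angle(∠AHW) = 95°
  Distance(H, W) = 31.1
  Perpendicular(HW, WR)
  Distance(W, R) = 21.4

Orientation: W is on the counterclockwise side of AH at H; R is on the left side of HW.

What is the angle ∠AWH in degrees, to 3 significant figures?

56.6°

A is at the origin; AH runs at 18.1° with length 54.7, so H = 54.7·(cos 18.1°, sin 18.1°) = (52.0, 17.0). ∠AHW = 95.0°, so HW runs at 18.1° + (180° − 95.0°) = 103° from the x-axis; with |HW| = 31.1, W = H + 31.1·(cos 103°, sin 103°) = (44.9, 47.3). Then cos ∠AWH = WA·WH / (|WA||WH|), giving 56.6°.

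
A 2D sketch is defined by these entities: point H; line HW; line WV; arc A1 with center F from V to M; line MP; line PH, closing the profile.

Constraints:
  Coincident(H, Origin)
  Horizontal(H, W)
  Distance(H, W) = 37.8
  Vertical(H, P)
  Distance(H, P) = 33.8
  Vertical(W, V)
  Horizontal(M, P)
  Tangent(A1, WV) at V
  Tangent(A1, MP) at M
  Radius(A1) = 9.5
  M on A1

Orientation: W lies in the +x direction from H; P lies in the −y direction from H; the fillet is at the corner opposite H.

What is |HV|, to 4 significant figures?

44.94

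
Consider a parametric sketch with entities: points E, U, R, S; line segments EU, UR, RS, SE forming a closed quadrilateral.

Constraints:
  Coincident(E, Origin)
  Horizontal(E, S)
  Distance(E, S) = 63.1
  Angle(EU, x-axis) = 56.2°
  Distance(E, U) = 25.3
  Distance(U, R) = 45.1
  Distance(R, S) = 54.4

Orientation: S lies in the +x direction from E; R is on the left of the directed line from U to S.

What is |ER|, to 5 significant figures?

69.988

Checks: |UR| = 45.10 ✓; |RS| = 54.40 ✓.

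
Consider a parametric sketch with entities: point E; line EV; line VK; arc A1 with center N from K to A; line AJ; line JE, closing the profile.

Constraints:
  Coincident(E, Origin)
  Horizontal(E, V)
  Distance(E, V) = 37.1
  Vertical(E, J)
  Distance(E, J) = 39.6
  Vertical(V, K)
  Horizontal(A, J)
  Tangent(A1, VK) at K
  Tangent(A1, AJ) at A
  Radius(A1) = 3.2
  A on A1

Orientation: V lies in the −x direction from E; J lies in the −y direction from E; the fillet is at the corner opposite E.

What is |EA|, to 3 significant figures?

52.1

E is at the origin; EV is horizontal with |EV| = 37.1 and V on the −x side, so V = (-37.1, 0.00). E and J share the same x with |EJ| = 39.6 and J on the −y side, so J = (0.00, -39.6). The virtual corner opposite E is at (-37.1, -39.6). Since A1 is tangent to VK there, NK ⟂ VK and the tangent condition forces NA to be normal to AJ, with radius 3.2, so the center N sits 3.2 in from both sides at N = (-33.9, -36.4). That places the tangent points at K = (-37.1, -36.4) on VK and A = (-33.9, -39.6) on AJ. Then |EA| = |A − E| = 52.1.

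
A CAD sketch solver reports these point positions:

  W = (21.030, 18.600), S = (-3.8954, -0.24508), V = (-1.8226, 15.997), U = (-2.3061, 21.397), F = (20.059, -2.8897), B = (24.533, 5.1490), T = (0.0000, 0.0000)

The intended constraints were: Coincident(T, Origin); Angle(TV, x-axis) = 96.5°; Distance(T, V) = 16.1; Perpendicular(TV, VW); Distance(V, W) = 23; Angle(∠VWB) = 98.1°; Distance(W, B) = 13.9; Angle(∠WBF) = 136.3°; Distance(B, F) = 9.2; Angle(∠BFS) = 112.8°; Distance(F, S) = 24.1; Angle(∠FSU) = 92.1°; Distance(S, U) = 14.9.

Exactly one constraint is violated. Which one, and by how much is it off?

Distance(S, U) = 14.9 — off by 6.80.

T = (0.00, 0.00) ✓; TV at 96.50° ✓; |TV| = 16.10 ✓; ∠(TV, VW) = 90.00° ✓; |VW| = 23.00 ✓; ∠VWB = 98.10° ✓; |WB| = 13.90 ✓; ∠WBF = 136.3° ✓; |BF| = 9.200 ✓; ∠BFS = 112.8° ✓; |FS| = 24.10 ✓; ∠FSU = 92.10° ✓; |SU| = 21.70 ✗.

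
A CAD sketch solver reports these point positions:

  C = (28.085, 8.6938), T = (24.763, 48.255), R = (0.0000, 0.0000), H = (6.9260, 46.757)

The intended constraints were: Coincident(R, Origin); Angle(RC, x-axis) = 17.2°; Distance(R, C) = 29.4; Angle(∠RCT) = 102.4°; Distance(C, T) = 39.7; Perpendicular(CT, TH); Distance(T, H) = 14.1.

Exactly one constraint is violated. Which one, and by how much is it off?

Distance(T, H) = 14.1 — off by 3.80.

R = (0.00, 0.00) ✓; RC at 17.20° ✓; |RC| = 29.40 ✓; ∠RCT = 102.4° ✓; |CT| = 39.70 ✓; ∠(CT, TH) = 90.00° ✓; |TH| = 17.90 ✗.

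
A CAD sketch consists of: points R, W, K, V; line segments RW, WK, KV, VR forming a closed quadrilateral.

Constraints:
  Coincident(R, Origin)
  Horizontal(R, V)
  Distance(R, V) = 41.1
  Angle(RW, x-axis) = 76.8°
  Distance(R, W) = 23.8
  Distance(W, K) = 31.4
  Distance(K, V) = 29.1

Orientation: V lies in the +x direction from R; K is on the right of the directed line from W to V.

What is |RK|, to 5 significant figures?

14.863

R is at the origin; RV is horizontal with |RV| = 41.1 and V in +x, so V = (41.1, 0). RW runs at 76.8° with |RW| = 23.8, so W = (5.4348, 23.171). K is determined by |WK| = 31.4 and |KV| = 29.1 together: it lies at the intersection of circle(W, 31.4) and circle(V, 29.1). With |WV| = 42.531, the foot of the radical line on WV is 22.902 from W and the perpendicular offset is √(31.4² − 22.902²) = 21.482. Taking the right-of-WV solution: K = (12.936, -7.3197).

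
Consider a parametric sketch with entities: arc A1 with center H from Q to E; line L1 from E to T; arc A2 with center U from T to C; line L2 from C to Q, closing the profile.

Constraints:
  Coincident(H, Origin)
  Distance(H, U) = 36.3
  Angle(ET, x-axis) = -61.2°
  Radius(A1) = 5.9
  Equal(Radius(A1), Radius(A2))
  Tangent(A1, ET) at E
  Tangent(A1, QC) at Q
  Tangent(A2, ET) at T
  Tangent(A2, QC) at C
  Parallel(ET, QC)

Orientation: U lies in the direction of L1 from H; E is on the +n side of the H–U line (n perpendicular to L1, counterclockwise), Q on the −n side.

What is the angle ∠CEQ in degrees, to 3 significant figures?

72.0°

The slot axis is L1's direction at -61.2°, so u = (cos -61.2°, sin -61.2°) = (0.482, -0.876) and n = (−sin -61.2°, cos -61.2°) = (0.876, 0.482). H is at the origin and U lies 36.3 along u from H, so U = 36.3·u = (17.5, -31.8). Tangency of A1 to both parallel lines with radius 5.9 puts E and Q at H ± 5.9·n: E = (5.17, 2.84), Q = (-5.17, -2.84). Equal radii place T and C the same way about U: T = U + 5.9·n = (22.7, -29.0), C = U − 5.9·n = (12.3, -34.7). Then cos ∠CEQ = EC·EQ / (|EC||EQ|), giving 72.0°.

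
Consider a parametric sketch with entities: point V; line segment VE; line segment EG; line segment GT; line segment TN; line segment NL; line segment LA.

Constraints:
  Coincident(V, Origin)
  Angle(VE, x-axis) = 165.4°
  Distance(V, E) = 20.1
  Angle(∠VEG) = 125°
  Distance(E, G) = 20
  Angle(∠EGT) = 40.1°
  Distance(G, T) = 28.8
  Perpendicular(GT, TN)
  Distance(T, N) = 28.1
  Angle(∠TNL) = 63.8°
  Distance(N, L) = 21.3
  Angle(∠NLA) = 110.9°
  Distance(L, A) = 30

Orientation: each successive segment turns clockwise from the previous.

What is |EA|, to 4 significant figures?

24.23

V is at the origin; VE runs at 165.4° with length 20.1, so E = (-19.45, 5.067). ∠VEG = 125.0° gives EG at 110.4° from the x-axis; with |EG| = 20.0, G = (-26.42, 23.81). ∠EGT = 40.1° gives GT at -29.50° from the x-axis; with |GT| = 28.8, T = (-1.356, 9.630). The perpendicularity gives TN at right angles to GT, so TN runs at -119.5°; with |TN| = 28.1, N = (-15.19, -14.83). ∠TNL = 63.8° gives NL at 124.3° from the x-axis; with |NL| = 21.3, L = (-27.20, 2.769). ∠NLA = 110.9° gives LA at 55.20° from the x-axis; with |LA| = 30.0, A = (-10.07, 27.40). Then |EA| = |A − E| = 24.23.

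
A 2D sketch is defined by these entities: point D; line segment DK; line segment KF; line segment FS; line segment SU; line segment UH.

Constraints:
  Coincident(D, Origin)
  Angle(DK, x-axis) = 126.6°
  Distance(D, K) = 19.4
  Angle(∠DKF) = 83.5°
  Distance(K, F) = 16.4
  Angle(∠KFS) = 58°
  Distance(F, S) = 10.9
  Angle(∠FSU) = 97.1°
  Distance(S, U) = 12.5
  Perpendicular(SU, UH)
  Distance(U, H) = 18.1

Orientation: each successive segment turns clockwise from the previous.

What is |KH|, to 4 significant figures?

14.23

∠FSU = 97.1° gives SU at -174.8° from the x-axis; with |SU| = 12.5, U = (-10.19, 11.77). SU ⟂ UH, so UH runs at 95.20°; with |UH| = 18.1, H = (-11.83, 29.80). Then |KH| = |H − K| = 14.23.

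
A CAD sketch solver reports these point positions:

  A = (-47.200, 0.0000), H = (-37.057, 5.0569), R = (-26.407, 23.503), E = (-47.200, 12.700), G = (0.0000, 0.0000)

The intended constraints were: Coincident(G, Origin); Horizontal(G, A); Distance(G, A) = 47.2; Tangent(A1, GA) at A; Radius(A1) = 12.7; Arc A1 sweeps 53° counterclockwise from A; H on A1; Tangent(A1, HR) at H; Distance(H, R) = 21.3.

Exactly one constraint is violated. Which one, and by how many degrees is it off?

Tangent(A1, HR) at H — off by 7.00°.

G = (0.00, 0.00) ✓; G.y = 0.00, A.y = 0.00 ✓; |GA| = 47.20 ✓; ∠(EA, AG) = 90.00° ✓; |EA| = 12.70 ✓; bearing(E→H) − bearing(E→A) = 53.00° ✓; |EH| = 12.70 ✓; ∠(EH, HR) = 83.00° ✗; |HR| = 21.30 ✓.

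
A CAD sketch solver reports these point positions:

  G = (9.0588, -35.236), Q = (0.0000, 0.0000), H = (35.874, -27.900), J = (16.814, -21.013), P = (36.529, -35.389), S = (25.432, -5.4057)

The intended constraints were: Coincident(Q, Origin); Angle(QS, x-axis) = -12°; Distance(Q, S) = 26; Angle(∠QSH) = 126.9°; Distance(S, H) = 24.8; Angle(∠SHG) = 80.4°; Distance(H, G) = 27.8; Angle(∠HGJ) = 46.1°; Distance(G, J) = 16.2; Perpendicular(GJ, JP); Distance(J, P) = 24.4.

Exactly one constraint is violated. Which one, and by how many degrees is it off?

Perpendicular(GJ, JP) — off by 7.50°.

Q = (0.00, 0.00) ✓; QS at -12.00° ✓; |QS| = 26.00 ✓; ∠QSH = 126.9° ✓; |SH| = 24.80 ✓; ∠SHG = 80.40° ✓; |HG| = 27.80 ✓; ∠HGJ = 46.10° ✓; |GJ| = 16.20 ✓; ∠(GJ, JP) = 97.50° ✗; |JP| = 24.40 ✓.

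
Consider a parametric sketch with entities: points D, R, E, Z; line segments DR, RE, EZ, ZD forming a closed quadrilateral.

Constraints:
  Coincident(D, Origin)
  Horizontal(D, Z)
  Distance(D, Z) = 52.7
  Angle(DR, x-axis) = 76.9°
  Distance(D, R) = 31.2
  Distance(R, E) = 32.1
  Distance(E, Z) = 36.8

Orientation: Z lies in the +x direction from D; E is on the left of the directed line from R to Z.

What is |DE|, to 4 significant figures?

51.79

D is at the origin; DZ is horizontal with |DZ| = 52.7 and Z in +x, so Z = (52.7, 0). DR runs at 76.9° with |DR| = 31.2, so R = (7.072, 30.39). E is determined by |RE| = 32.1 and |EZ| = 36.8 together: it lies at the intersection of circle(R, 32.1) and circle(Z, 36.8). With |RZ| = 54.82, the foot of the radical line on RZ is 24.46 from R and the perpendicular offset is √(32.1² − 24.46²) = 20.79. Taking the left-of-RZ solution: E = (38.95, 34.14).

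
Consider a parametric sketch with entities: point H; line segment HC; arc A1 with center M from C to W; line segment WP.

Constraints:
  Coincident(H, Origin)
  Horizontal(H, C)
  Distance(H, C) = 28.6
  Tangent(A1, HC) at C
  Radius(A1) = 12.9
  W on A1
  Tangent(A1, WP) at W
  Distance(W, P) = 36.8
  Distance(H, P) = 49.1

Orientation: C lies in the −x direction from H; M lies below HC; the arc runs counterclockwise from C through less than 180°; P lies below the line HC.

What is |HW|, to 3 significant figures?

43.6

H is at the origin; H and C share the same y with |HC| = 28.6 and C on the −x side, so C = (-28.6, 0.00). Tangency of A1 to HC means the radius MC is perpendicular to HC, so M = C + (0, -12.9) = (-28.6, -12.9). Since MW ⟂ WP (tangency), |MP| = √(12.9² + 36.8²) = 39.0 regardless of where W sits on A1. So P lies on both circle(H, 49.1) and circle(M, 39.0); the below-HC intersection is P = (-11.2, -47.8). W is the foot of the tangent from P: W = (-37.6, -22.1).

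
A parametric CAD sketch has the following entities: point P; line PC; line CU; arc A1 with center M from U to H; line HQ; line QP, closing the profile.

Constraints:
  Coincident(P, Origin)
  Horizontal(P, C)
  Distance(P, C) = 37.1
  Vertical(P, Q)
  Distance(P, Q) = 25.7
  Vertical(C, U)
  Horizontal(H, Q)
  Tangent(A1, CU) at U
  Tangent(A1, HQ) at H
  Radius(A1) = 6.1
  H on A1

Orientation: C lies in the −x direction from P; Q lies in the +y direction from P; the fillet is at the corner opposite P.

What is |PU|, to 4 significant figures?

41.96

P is at the origin; P and C share the same y with |PC| = 37.1 and C on the −x side, so C = (-37.10, 0.000). P and Q share the same x with |PQ| = 25.7 and Q on the +y side, so Q = (0.000, 25.70). The virtual corner opposite P is at (-37.10, 25.70). A1 meets CU tangentially, so MU is at right angles to CU and A1 meets HQ tangentially, so MH is at right angles to HQ, with radius 6.1, so the center M sits 6.1 in from both sides at M = (-31.00, 19.60). That places the tangent points at U = (-37.10, 19.60) on CU and H = (-31.00, 25.70) on HQ. Then |PU| = |U − P| = 41.96.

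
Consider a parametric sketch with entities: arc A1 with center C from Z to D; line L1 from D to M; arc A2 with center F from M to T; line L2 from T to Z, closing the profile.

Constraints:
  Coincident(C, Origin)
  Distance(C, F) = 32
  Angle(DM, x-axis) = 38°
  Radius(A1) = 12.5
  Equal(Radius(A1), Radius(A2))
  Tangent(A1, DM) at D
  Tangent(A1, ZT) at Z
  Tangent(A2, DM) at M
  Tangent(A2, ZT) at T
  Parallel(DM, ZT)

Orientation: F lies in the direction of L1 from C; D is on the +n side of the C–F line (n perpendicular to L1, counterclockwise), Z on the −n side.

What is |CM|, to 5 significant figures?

34.355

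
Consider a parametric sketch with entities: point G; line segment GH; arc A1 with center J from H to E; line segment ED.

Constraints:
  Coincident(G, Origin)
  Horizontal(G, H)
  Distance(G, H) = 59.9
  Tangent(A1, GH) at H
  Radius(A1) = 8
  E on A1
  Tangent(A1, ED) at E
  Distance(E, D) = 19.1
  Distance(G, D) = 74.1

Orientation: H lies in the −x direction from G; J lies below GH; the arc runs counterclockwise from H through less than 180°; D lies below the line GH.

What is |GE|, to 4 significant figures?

68.29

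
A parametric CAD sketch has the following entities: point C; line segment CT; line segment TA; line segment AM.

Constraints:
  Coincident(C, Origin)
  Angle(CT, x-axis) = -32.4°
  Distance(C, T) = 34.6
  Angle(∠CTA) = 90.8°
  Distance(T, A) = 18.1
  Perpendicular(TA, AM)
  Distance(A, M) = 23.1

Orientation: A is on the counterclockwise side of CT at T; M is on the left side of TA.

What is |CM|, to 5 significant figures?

21.852

C is at the origin; CT runs at -32.4° with length 34.6, so T = 34.6·(cos -32.4°, sin -32.4°) = (29.214, -18.540). ∠CTA = 90.8°, so TA runs at -32.4° + (180° − 90.8°) = 56.800° from the x-axis; with |TA| = 18.1, A = T + 18.1·(cos 56.800°, sin 56.800°) = (39.125, -3.3942). The perpendicularity gives AM at right angles to TA; with |AM| = 23.1 on the left of TA, M = A + 23.1·(-0.83676, 0.54756) = (19.795, 9.2545). Then |CM| = |M − C| = 21.852.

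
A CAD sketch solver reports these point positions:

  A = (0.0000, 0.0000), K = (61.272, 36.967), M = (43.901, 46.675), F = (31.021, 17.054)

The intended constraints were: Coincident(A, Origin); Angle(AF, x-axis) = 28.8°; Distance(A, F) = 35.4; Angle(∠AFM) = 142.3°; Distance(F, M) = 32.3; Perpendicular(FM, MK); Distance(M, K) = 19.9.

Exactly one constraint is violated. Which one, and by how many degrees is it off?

Perpendicular(FM, MK) — off by 5.70°.

A = (0.00, 0.00) ✓; AF at 28.80° ✓; |AF| = 35.40 ✓; ∠AFM = 142.3° ✓; |FM| = 32.30 ✓; ∠(FM, MK) = 95.70° ✗; |MK| = 19.90 ✓.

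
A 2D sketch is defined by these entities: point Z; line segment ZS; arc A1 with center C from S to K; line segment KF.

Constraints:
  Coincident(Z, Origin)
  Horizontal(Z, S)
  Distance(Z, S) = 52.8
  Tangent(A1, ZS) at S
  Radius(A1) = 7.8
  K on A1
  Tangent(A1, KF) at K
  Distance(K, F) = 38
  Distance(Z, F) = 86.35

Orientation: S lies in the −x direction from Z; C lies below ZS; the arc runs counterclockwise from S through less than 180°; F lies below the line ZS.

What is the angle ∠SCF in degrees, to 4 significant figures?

139.9°

Checks: |CK| = 7.800 ✓; ∠(CK, KF) = 90.00° ✓; |KF| = 38.00 ✓; |ZF| = 86.35 ✓.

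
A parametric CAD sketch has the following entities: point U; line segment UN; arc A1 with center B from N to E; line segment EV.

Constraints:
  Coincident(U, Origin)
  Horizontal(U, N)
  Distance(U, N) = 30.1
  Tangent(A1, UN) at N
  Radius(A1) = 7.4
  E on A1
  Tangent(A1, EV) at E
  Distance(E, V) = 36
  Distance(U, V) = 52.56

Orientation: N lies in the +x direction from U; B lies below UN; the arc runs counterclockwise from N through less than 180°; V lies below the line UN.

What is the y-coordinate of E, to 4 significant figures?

-8.586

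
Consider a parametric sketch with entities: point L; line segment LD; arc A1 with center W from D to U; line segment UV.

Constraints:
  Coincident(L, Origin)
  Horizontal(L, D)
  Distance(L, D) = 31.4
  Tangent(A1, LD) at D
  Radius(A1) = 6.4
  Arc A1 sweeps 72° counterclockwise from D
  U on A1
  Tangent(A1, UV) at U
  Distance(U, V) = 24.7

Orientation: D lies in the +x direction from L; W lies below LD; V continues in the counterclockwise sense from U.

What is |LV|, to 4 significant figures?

33.04

On A1, D sits at bearing 90° from W; a 72° counterclockwise sweep puts U at bearing 162°, so U = W + 6.4·(cos 162°, sin 162°) = (25.31, -4.422). Tangency of A1 to UV means the radius WU is perpendicular to UV, so UV runs along (−sin 162°, cos 162°); with |UV| = 24.7, V = (17.68, -27.91). Then |LV| = |V − L| = 33.04.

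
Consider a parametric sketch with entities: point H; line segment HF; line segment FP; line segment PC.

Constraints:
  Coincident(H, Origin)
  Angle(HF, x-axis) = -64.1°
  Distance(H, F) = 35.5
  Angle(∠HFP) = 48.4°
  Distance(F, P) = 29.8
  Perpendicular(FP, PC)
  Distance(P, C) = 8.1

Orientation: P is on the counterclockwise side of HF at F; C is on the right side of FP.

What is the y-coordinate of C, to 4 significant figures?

-7.502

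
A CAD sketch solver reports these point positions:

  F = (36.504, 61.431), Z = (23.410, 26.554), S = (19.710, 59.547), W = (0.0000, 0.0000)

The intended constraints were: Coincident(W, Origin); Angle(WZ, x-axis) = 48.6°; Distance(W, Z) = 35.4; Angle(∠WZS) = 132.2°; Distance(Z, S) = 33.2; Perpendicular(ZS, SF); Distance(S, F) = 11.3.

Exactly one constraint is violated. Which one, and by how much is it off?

Distance(S, F) = 11.3 — off by 5.60.

W = (0.00, 0.00) ✓; WZ at 48.60° ✓; |WZ| = 35.40 ✓; ∠WZS = 132.2° ✓; |ZS| = 33.20 ✓; ∠(ZS, SF) = 90.00° ✓; |SF| = 16.90 ✗.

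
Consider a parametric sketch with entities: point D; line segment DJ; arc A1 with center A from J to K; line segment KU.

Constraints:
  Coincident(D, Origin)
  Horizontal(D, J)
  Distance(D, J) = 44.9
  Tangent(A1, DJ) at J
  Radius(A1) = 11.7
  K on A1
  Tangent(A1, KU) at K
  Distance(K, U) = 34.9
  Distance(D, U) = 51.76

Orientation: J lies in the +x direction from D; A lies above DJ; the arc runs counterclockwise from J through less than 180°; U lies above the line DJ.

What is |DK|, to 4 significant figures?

56.61

D is at the origin; DJ is horizontal with |DJ| = 44.9 and J on the +x side, so J = (44.90, 0.000). The tangent condition forces AJ to be normal to DJ, so A = J + (0, 11.7) = (44.90, 11.70). Since AK ⟂ KU (tangency), |AU| = √(11.7² + 34.9²) = 36.81 regardless of where K sits on A1. So U lies on both circle(D, 51.76) and circle(A, 36.81); the above-DJ intersection is U = (27.25, 44.00). K is the foot of the tangent from U: K = (52.85, 20.28).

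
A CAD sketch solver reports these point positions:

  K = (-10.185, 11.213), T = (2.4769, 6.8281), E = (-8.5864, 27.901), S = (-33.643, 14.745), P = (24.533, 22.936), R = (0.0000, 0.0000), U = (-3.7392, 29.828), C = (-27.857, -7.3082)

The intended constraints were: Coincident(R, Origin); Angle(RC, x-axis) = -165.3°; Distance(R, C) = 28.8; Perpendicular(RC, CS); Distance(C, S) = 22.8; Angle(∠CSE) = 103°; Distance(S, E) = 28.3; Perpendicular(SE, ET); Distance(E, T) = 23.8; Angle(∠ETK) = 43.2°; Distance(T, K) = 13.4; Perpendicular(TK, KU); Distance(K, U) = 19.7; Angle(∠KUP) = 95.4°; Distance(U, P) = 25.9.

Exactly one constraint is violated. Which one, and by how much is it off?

Distance(U, P) = 25.9 — off by 3.20.

R = (0.00, 0.00) ✓; RC at -165.3° ✓; |RC| = 28.80 ✓; ∠(RC, CS) = 90.00° ✓; |CS| = 22.80 ✓; ∠CSE = 103.0° ✓; |SE| = 28.30 ✓; ∠(SE, ET) = 90.00° ✓; |ET| = 23.80 ✓; ∠ETK = 43.20° ✓; |TK| = 13.40 ✓; ∠(TK, KU) = 90.00° ✓; |KU| = 19.70 ✓; ∠KUP = 95.40° ✓; |UP| = 29.10 ✗.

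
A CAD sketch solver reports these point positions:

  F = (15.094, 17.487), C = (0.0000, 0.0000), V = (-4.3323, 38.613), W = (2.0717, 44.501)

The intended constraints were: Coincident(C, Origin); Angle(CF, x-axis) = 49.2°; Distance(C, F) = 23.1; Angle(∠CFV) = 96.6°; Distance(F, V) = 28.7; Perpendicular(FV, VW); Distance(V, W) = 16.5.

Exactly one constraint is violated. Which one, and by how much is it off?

Distance(V, W) = 16.5 — off by 7.80.

C = (0.00, 0.00) ✓; CF at 49.20° ✓; |CF| = 23.10 ✓; ∠CFV = 96.60° ✓; |FV| = 28.70 ✓; ∠(FV, VW) = 90.00° ✓; |VW| = 8.699 ✗.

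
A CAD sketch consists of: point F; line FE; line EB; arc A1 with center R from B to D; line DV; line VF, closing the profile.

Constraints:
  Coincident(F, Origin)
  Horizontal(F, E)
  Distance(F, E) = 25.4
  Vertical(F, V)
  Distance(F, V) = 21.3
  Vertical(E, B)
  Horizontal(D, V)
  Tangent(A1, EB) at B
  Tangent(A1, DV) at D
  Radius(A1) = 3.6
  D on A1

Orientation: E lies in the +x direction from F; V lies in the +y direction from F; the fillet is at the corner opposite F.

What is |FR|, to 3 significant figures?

28.1

F is at the origin; F and E share the same y with |FE| = 25.4 and E on the +x side, so E = (25.4, 0.00). FV is vertical with |FV| = 21.3 and V on the +y side, so V = (0.00, 21.3). The virtual corner opposite F is at (25.4, 21.3). Tangency of A1 to EB means the radius RB is perpendicular to EB and tangency of A1 to DV means the radius RD is perpendicular to DV, with radius 3.6, so the center R sits 3.6 in from both sides at R = (21.8, 17.7). Then |FR| = |R − F| = 28.1.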